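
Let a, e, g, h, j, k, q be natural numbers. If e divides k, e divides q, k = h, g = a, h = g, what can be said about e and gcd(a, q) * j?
e divides gcd(a, q) * j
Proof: k = h and h = g, so k = g. Since g = a, k = a. Since e divides k, e divides a. e divides q, so e divides gcd(a, q). Then e divides gcd(a, q) * j.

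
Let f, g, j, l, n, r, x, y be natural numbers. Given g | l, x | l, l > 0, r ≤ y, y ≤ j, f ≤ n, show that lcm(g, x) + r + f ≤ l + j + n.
g | l and x | l, so lcm(g, x) | l. l > 0, so lcm(g, x) ≤ l. r ≤ y and y ≤ j, thus r ≤ j. f ≤ n, so r + f ≤ j + n. lcm(g, x) ≤ l, so lcm(g, x) + r + f ≤ l + j + n.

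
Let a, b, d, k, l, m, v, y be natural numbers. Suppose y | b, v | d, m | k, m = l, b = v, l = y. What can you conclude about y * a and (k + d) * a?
y * a | (k + d) * a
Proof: Since m = l and l = y, m = y. m | k, so y | k. Because b = v and y | b, y | v. v | d, so y | d. Because y | k, y | k + d. Then y * a | (k + d) * a.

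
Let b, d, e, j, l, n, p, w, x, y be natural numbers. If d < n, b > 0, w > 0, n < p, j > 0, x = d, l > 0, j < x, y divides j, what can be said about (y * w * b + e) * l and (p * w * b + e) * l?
(y * w * b + e) * l < (p * w * b + e) * l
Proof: Because y divides j and j > 0, y ≤ j. j < x, so y < x. Since x = d, y < d. Because d < n and n < p, d < p. Since y < d, y < p. Since w > 0, by multiplying by a positive, y * w < p * w. Since b > 0, by multiplying by a positive, y * w * b < p * w * b. Then y * w * b + e < p * w * b + e. Using l > 0 and multiplying by a positive, (y * w * b + e) * l < (p * w * b + e) * l.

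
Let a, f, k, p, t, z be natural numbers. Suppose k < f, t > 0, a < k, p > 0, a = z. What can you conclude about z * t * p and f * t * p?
z * t * p < f * t * p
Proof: From a = z and a < k, z < k. Since k < f, z < f. Since t > 0, by multiplying by a positive, z * t < f * t. Since p > 0, by multiplying by a positive, z * t * p < f * t * p.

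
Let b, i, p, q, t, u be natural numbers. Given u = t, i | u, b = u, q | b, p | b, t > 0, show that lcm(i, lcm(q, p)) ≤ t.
q | b and p | b, thus lcm(q, p) | b. Since b = u, lcm(q, p) | u. Since i | u, lcm(i, lcm(q, p)) | u. Since u = t, lcm(i, lcm(q, p)) | t. t > 0, so lcm(i, lcm(q, p)) ≤ t.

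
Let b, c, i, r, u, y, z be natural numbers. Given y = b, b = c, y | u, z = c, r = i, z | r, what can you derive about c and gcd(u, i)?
c | gcd(u, i)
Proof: y = b and b = c, so y = c. y | u, so c | u. Because r = i and z | r, z | i. Since z = c, c | i. c | u, so c | gcd(u, i).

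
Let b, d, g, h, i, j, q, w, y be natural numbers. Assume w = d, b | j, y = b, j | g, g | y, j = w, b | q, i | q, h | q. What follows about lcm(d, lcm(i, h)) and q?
lcm(d, lcm(i, h)) | q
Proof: j | g and g | y, thus j | y. y = b, so j | b. Since b | j, b = j. Since j = w, b = w. Since b | q, w | q. Since w = d, d | q. Because i | q and h | q, lcm(i, h) | q. d | q, so lcm(d, lcm(i, h)) | q.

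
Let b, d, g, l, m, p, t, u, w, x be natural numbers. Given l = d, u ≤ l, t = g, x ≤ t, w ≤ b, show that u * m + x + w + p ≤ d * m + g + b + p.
l = d and u ≤ l, so u ≤ d. Then u * m ≤ d * m. Since t = g and x ≤ t, x ≤ g. w ≤ b, so x + w ≤ g + b. Then x + w + p ≤ g + b + p. Since u * m ≤ d * m, u * m + x + w + p ≤ d * m + g + b + p.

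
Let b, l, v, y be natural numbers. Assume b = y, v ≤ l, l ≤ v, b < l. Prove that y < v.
Because l ≤ v and v ≤ l, l = v. b = y and b < l, therefore y < l. l = v, so y < v.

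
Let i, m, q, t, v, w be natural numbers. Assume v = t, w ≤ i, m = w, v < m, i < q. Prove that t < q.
Since m = w and v < m, v < w. v = t, so t < w. Since w ≤ i, t < i. Since i < q, t < q.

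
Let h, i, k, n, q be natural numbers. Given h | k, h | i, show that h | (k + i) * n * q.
h | k and h | i, thus h | k + i. Then h | (k + i) * n. Then h | (k + i) * n * q.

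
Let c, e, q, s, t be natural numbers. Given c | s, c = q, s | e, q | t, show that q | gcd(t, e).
c | s and s | e, hence c | e. Since c = q, q | e. Since q | t, q | gcd(t, e).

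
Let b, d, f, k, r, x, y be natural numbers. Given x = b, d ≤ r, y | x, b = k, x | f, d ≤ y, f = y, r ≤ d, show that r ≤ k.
f = y and x | f, therefore x | y. Since y | x, y = x. Since x = b, y = b. Since b = k, y = k. d ≤ r and r ≤ d, therefore d = r. d ≤ y, so r ≤ y. Since y = k, r ≤ k.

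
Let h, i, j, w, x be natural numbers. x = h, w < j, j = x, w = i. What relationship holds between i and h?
i < h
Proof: j = x and x = h, thus j = h. w = i and w < j, thus i < j. j = h, so i < h.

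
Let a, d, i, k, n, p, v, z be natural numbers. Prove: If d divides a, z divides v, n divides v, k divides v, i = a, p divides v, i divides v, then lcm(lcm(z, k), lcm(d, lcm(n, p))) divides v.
z divides v and k divides v, therefore lcm(z, k) divides v. i = a and i divides v, so a divides v. Since d divides a, d divides v. Because n divides v and p divides v, lcm(n, p) divides v. d divides v, so lcm(d, lcm(n, p)) divides v. lcm(z, k) divides v, so lcm(lcm(z, k), lcm(d, lcm(n, p))) divides v.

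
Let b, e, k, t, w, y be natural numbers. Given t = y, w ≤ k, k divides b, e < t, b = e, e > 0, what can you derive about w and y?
w < y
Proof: b = e and k divides b, so k divides e. Since e > 0, k ≤ e. w ≤ k, so w ≤ e. t = y and e < t, hence e < y. From w ≤ e, w < y.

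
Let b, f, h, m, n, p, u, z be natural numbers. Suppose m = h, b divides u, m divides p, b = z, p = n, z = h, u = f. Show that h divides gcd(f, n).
b = z and b divides u, so z divides u. Since u = f, z divides f. z = h, so h divides f. p = n and m divides p, hence m divides n. m = h, so h divides n. Since h divides f, h divides gcd(f, n).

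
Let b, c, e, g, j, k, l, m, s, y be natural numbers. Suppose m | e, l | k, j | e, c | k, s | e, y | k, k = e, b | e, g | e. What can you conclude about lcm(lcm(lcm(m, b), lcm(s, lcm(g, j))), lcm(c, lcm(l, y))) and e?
lcm(lcm(lcm(m, b), lcm(s, lcm(g, j))), lcm(c, lcm(l, y))) | e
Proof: m | e and b | e, so lcm(m, b) | e. g | e and j | e, thus lcm(g, j) | e. Since s | e, lcm(s, lcm(g, j)) | e. Since lcm(m, b) | e, lcm(lcm(m, b), lcm(s, lcm(g, j))) | e. l | k and y | k, so lcm(l, y) | k. From c | k, lcm(c, lcm(l, y)) | k. Because k = e, lcm(c, lcm(l, y)) | e. Since lcm(lcm(m, b), lcm(s, lcm(g, j))) | e, lcm(lcm(lcm(m, b), lcm(s, lcm(g, j))), lcm(c, lcm(l, y))) | e.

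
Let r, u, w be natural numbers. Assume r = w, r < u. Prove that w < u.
r = w and r < u. By substitution, w < u.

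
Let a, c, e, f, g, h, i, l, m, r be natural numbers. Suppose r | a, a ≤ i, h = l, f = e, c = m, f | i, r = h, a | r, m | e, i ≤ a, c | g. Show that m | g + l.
c = m and c | g, thus m | g. a | r and r | a, hence a = r. r = h, so a = h. From h = l, a = l. Since i ≤ a and a ≤ i, i = a. f = e and f | i, thus e | i. m | e, so m | i. Since i = a, m | a. Since a = l, m | l. m | g, so m | g + l.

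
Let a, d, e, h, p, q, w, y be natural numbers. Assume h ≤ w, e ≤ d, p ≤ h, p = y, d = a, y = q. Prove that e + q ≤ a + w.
From d = a and e ≤ d, e ≤ a. p = y and y = q, hence p = q. p ≤ h and h ≤ w, so p ≤ w. Since p = q, q ≤ w. Since e ≤ a, e + q ≤ a + w.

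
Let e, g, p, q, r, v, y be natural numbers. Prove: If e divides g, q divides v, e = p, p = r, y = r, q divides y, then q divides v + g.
y = r and q divides y, therefore q divides r. From e = p and e divides g, p divides g. Since p = r, r divides g. Since q divides r, q divides g. Since q divides v, q divides v + g.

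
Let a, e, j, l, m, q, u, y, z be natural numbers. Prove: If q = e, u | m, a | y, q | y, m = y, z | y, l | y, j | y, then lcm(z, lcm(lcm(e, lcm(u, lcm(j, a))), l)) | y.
From q = e and q | y, e | y. m = y and u | m, hence u | y. Because j | y and a | y, lcm(j, a) | y. Since u | y, lcm(u, lcm(j, a)) | y. From e | y, lcm(e, lcm(u, lcm(j, a))) | y. l | y, so lcm(lcm(e, lcm(u, lcm(j, a))), l) | y. z | y, so lcm(z, lcm(lcm(e, lcm(u, lcm(j, a))), l)) | y.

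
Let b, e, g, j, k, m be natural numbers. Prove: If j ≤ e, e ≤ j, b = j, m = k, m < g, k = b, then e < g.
k = b and b = j, hence k = j. j ≤ e and e ≤ j, therefore j = e. k = j, so k = e. From m = k and m < g, k < g. k = e, so e < g.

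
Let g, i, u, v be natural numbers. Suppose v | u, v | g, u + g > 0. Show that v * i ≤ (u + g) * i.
v | u and v | g, hence v | u + g. Since u + g > 0, v ≤ u + g. Then v * i ≤ (u + g) * i.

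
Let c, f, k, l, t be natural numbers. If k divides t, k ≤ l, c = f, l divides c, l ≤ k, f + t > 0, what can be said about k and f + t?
k ≤ f + t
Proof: Because l ≤ k and k ≤ l, l = k. Since l divides c, k divides c. c = f, so k divides f. k divides t, so k divides f + t. Since f + t > 0, k ≤ f + t.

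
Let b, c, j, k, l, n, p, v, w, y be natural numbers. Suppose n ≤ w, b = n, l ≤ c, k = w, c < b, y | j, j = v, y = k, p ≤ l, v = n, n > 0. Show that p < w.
y = k and k = w, hence y = w. y | j, so w | j. From j = v, w | v. Since v = n, w | n. n > 0, so w ≤ n. Because n ≤ w, n = w. Because b = n, b = w. l ≤ c and c < b, so l < b. p ≤ l, so p < b. Because b = w, p < w.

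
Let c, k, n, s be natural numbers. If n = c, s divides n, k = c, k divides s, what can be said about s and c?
s = c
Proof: n = c and s divides n, hence s divides c. Since k = c and k divides s, c divides s. Since s divides c, s = c.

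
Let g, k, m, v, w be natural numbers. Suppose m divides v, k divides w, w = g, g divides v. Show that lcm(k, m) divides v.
w = g and k divides w, hence k divides g. g divides v, so k divides v. m divides v, so lcm(k, m) divides v.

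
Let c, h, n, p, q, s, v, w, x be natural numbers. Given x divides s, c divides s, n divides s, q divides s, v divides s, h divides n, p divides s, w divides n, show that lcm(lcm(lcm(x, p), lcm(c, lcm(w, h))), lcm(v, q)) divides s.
From x divides s and p divides s, lcm(x, p) divides s. w divides n and h divides n, hence lcm(w, h) divides n. Since n divides s, lcm(w, h) divides s. c divides s, so lcm(c, lcm(w, h)) divides s. lcm(x, p) divides s, so lcm(lcm(x, p), lcm(c, lcm(w, h))) divides s. Since v divides s and q divides s, lcm(v, q) divides s. lcm(lcm(x, p), lcm(c, lcm(w, h))) divides s, so lcm(lcm(lcm(x, p), lcm(c, lcm(w, h))), lcm(v, q)) divides s.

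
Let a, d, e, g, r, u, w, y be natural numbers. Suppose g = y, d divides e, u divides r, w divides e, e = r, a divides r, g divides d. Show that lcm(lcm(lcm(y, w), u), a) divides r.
Since g = y and g divides d, y divides d. Since d divides e, y divides e. From w divides e, lcm(y, w) divides e. Since e = r, lcm(y, w) divides r. u divides r, so lcm(lcm(y, w), u) divides r. Since a divides r, lcm(lcm(lcm(y, w), u), a) divides r.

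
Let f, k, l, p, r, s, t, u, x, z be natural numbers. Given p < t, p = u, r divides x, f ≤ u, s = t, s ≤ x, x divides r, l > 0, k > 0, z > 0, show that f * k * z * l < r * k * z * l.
p = u and p < t, hence u < t. Since f ≤ u, f < t. Because x divides r and r divides x, x = r. Because s = t and s ≤ x, t ≤ x. x = r, so t ≤ r. Because f < t, f < r. Since k > 0, by multiplying by a positive, f * k < r * k. Since z > 0, by multiplying by a positive, f * k * z < r * k * z. Since l > 0, by multiplying by a positive, f * k * z * l < r * k * z * l.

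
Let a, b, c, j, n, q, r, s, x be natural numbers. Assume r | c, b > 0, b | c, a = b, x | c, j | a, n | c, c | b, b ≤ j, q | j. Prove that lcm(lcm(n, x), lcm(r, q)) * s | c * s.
Because n | c and x | c, lcm(n, x) | c. a = b and j | a, hence j | b. b > 0, so j ≤ b. b ≤ j, so j = b. b | c and c | b, hence b = c. j = b, so j = c. From q | j, q | c. r | c, so lcm(r, q) | c. Since lcm(n, x) | c, lcm(lcm(n, x), lcm(r, q)) | c. Then lcm(lcm(n, x), lcm(r, q)) * s | c * s.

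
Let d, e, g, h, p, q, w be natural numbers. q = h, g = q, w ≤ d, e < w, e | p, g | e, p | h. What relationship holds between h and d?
h < d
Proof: From e | p and p | h, e | h. Because g = q and g | e, q | e. Since q = h, h | e. e | h, so e = h. Since e < w and w ≤ d, e < d. e = h, so h < d.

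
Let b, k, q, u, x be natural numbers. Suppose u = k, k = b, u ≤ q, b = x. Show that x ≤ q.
u = k and k = b, so u = b. From b = x, u = x. Since u ≤ q, x ≤ q.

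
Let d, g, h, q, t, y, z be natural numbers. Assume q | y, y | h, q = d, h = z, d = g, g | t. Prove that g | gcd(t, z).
q = d and q | y, thus d | y. Since d = g, g | y. h = z and y | h, therefore y | z. g | y, so g | z. Because g | t, g | gcd(t, z).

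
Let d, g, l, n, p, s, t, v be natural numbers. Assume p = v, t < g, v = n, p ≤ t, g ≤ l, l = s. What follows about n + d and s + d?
n + d < s + d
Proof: p = v and v = n, hence p = n. Since p ≤ t and t < g, p < g. Since p = n, n < g. Since g ≤ l, n < l. Since l = s, n < s. Then n + d < s + d.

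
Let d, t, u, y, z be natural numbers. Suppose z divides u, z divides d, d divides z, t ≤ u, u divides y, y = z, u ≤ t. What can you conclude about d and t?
d = t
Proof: d divides z and z divides d, so d = z. y = z and u divides y, thus u divides z. From z divides u, z = u. d = z, so d = u. u ≤ t and t ≤ u, hence u = t. From d = u, d = t.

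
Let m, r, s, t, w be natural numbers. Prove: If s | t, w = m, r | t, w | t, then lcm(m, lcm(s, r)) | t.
Since w = m and w | t, m | t. s | t and r | t, thus lcm(s, r) | t. Because m | t, lcm(m, lcm(s, r)) | t.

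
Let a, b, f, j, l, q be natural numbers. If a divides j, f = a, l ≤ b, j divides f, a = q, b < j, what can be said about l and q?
l < q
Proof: f = a and j divides f, hence j divides a. a divides j, so j = a. a = q, so j = q. Because l ≤ b and b < j, l < j. From j = q, l < q.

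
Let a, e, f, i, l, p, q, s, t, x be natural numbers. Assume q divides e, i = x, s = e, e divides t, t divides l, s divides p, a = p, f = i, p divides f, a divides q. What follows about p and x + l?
p divides x + l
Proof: f = i and p divides f, so p divides i. From i = x, p divides x. s = e and s divides p, therefore e divides p. a divides q and q divides e, hence a divides e. Because a = p, p divides e. Since e divides p, e = p. Since e divides t and t divides l, e divides l. Since e = p, p divides l. Since p divides x, p divides x + l.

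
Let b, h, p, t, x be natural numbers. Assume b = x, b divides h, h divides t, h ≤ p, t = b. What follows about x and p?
x ≤ p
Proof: t = b and h divides t, hence h divides b. b divides h, so h = b. b = x, so h = x. h ≤ p, so x ≤ p.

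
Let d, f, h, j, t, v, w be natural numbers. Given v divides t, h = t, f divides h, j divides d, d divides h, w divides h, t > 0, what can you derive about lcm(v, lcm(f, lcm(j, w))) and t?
lcm(v, lcm(f, lcm(j, w))) ≤ t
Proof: Since j divides d and d divides h, j divides h. Since w divides h, lcm(j, w) divides h. Since f divides h, lcm(f, lcm(j, w)) divides h. Since h = t, lcm(f, lcm(j, w)) divides t. Since v divides t, lcm(v, lcm(f, lcm(j, w))) divides t. t > 0, so lcm(v, lcm(f, lcm(j, w))) ≤ t.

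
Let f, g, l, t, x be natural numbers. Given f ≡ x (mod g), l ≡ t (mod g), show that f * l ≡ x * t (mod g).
Since f ≡ x (mod g) and l ≡ t (mod g), by multiplying congruences, f * l ≡ x * t (mod g).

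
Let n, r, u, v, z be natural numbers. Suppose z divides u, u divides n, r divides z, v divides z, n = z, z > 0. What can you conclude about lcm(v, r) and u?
lcm(v, r) ≤ u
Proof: n = z and u divides n, thus u divides z. Since z divides u, z = u. Because v divides z and r divides z, lcm(v, r) divides z. Since z > 0, lcm(v, r) ≤ z. From z = u, lcm(v, r) ≤ u.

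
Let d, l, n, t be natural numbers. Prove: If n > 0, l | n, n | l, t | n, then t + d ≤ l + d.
n | l and l | n, thus n = l. t | n and n > 0, hence t ≤ n. Because n = l, t ≤ l. Then t + d ≤ l + d.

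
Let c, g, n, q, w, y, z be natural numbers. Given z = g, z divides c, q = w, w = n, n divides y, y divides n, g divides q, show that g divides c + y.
From z = g and z divides c, g divides c. q = w and w = n, hence q = n. From n divides y and y divides n, n = y. Since q = n, q = y. From g divides q, g divides y. Since g divides c, g divides c + y.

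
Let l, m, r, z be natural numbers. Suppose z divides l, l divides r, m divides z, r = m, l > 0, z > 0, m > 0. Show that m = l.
m divides z and z > 0, so m ≤ z. Since z divides l and l > 0, z ≤ l. Since m ≤ z, m ≤ l. r = m and l divides r, thus l divides m. From m > 0, l ≤ m. From m ≤ l, m = l.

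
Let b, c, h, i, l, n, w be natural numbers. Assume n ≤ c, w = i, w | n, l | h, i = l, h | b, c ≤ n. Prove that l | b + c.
Because l | h and h | b, l | b. Since n ≤ c and c ≤ n, n = c. Since w = i and i = l, w = l. Since w | n, l | n. Since n = c, l | c. l | b, so l | b + c.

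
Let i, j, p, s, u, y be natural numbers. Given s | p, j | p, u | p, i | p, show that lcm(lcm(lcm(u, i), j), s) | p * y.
u | p and i | p, therefore lcm(u, i) | p. Since j | p, lcm(lcm(u, i), j) | p. Since s | p, lcm(lcm(lcm(u, i), j), s) | p. Then lcm(lcm(lcm(u, i), j), s) | p * y.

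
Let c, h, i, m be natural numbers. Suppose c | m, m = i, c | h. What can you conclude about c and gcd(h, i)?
c | gcd(h, i)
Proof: m = i and c | m, so c | i. c | h, so c | gcd(h, i).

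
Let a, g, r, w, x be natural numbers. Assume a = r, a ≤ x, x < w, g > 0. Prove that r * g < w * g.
a = r and a ≤ x, thus r ≤ x. From x < w, r < w. g > 0, so r * g < w * g.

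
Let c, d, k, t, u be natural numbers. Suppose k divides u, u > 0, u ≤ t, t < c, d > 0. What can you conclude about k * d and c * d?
k * d < c * d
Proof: k divides u and u > 0, thus k ≤ u. From u ≤ t and t < c, u < c. Since k ≤ u, k < c. From d > 0, by multiplying by a positive, k * d < c * d.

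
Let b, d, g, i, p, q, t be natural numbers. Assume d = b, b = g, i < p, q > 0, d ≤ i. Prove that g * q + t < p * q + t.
d = b and b = g, so d = g. Since d ≤ i, g ≤ i. i < p, so g < p. Combined with q > 0, by multiplying by a positive, g * q < p * q. Then g * q + t < p * q + t.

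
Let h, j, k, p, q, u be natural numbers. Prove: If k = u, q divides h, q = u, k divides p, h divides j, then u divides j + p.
Because q = u and q divides h, u divides h. h divides j, so u divides j. From k = u and k divides p, u divides p. u divides j, so u divides j + p.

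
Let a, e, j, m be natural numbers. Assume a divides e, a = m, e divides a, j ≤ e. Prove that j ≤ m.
e divides a and a divides e, hence e = a. Since a = m, e = m. Since j ≤ e, j ≤ m.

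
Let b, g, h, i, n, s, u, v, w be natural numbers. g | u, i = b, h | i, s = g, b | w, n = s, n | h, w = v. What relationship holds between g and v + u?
g | v + u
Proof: n = s and s = g, thus n = g. n | h, so g | h. From i = b and h | i, h | b. Because g | h, g | b. b | w, so g | w. Because w = v, g | v. From g | u, g | v + u.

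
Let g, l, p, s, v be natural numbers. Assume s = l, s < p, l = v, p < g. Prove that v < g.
s = l and l = v, so s = v. Since s < p and p < g, s < g. s = v, so v < g.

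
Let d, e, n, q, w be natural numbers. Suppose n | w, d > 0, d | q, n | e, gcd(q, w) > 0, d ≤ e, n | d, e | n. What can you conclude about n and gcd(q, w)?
n ≤ gcd(q, w)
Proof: e | n and n | e, so e = n. Since d ≤ e, d ≤ n. n | d and d > 0, so n ≤ d. d ≤ n, so d = n. d | q, so n | q. From n | w, n | gcd(q, w). From gcd(q, w) > 0, n ≤ gcd(q, w).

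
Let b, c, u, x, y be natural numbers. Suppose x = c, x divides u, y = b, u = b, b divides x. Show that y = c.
Because u = b and x divides u, x divides b. Since b divides x, b = x. y = b, so y = x. Since x = c, y = c.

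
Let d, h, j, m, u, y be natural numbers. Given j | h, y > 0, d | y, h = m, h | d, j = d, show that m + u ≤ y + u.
From j = d and j | h, d | h. Since h | d, d = h. Since h = m, d = m. Since d | y and y > 0, d ≤ y. Since d = m, m ≤ y. Then m + u ≤ y + u.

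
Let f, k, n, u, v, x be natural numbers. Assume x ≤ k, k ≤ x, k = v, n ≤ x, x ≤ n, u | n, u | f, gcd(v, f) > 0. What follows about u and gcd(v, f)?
u ≤ gcd(v, f)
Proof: Since x ≤ k and k ≤ x, x = k. k = v, so x = v. Since n ≤ x and x ≤ n, n = x. Since u | n, u | x. x = v, so u | v. Since u | f, u | gcd(v, f). gcd(v, f) > 0, so u ≤ gcd(v, f).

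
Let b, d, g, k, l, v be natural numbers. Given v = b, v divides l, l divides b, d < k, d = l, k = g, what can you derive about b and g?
b < g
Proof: Since v = b and v divides l, b divides l. Since l divides b, l = b. Since d = l, d = b. Because d < k, b < k. Since k = g, b < g.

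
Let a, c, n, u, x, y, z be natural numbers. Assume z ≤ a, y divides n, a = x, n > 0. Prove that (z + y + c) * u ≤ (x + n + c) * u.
From a = x and z ≤ a, z ≤ x. Since y divides n and n > 0, y ≤ n. Then y + c ≤ n + c. Since z ≤ x, z + y + c ≤ x + n + c. By multiplying by a non-negative, (z + y + c) * u ≤ (x + n + c) * u.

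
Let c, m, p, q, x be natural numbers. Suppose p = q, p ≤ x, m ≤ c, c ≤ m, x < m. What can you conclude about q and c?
q < c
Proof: m ≤ c and c ≤ m, therefore m = c. p ≤ x and x < m, so p < m. m = c, so p < c. Since p = q, q < c.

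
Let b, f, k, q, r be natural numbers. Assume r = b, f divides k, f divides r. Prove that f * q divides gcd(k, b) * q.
r = b and f divides r, so f divides b. f divides k, so f divides gcd(k, b). Then f * q divides gcd(k, b) * q.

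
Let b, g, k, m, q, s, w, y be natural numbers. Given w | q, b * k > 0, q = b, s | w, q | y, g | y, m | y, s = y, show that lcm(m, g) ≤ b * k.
From s | w and w | q, s | q. s = y, so y | q. Since q | y, y = q. Since m | y and g | y, lcm(m, g) | y. Because y = q, lcm(m, g) | q. q = b, so lcm(m, g) | b. Then lcm(m, g) | b * k. b * k > 0, so lcm(m, g) ≤ b * k.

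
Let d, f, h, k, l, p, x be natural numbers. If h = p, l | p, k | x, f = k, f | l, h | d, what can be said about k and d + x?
k | d + x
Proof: Because f = k and f | l, k | l. l | p, so k | p. h = p and h | d, so p | d. k | p, so k | d. Since k | x, k | d + x.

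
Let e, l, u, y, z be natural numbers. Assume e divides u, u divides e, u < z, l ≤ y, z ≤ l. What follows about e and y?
e < y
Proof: Since u divides e and e divides u, u = e. Since u < z, e < z. z ≤ l and l ≤ y, so z ≤ y. Because e < z, e < y.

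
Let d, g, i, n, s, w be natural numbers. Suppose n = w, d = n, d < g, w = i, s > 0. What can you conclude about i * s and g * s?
i * s < g * s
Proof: d = n and n = w, hence d = w. Since w = i, d = i. d < g, so i < g. From s > 0, by multiplying by a positive, i * s < g * s.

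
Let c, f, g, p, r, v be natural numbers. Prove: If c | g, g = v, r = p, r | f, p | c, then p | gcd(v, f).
Because p | c and c | g, p | g. g = v, so p | v. r = p and r | f, therefore p | f. p | v, so p | gcd(v, f).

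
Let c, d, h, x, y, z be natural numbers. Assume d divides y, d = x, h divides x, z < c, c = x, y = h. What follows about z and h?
z < h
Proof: Because y = h and d divides y, d divides h. d = x, so x divides h. h divides x, so x = h. Since c = x, c = h. Because z < c, z < h.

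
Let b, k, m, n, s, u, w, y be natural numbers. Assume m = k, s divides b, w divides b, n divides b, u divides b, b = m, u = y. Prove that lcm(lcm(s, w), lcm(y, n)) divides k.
b = m and m = k, so b = k. s divides b and w divides b, therefore lcm(s, w) divides b. Since u = y and u divides b, y divides b. n divides b, so lcm(y, n) divides b. Since lcm(s, w) divides b, lcm(lcm(s, w), lcm(y, n)) divides b. Since b = k, lcm(lcm(s, w), lcm(y, n)) divides k.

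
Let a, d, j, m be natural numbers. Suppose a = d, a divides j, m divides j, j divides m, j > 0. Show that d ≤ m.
j divides m and m divides j, therefore j = m. Since a divides j and j > 0, a ≤ j. Since a = d, d ≤ j. Since j = m, d ≤ m.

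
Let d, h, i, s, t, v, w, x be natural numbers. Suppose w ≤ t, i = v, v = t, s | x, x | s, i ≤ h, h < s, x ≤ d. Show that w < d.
Because i = v and v = t, i = t. s | x and x | s, thus s = x. i ≤ h and h < s, so i < s. Since s = x, i < x. i = t, so t < x. Since x ≤ d, t < d. Since w ≤ t, w < d.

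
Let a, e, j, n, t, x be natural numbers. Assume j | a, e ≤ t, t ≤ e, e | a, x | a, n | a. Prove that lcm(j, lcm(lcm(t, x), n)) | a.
Since e ≤ t and t ≤ e, e = t. Since e | a, t | a. x | a, so lcm(t, x) | a. Since n | a, lcm(lcm(t, x), n) | a. j | a, so lcm(j, lcm(lcm(t, x), n)) | a.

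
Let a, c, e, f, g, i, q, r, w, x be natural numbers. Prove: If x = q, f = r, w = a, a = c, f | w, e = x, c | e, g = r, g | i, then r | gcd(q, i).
w = a and a = c, hence w = c. f | w, so f | c. f = r, so r | c. From e = x and c | e, c | x. Since r | c, r | x. x = q, so r | q. g = r and g | i, so r | i. r | q, so r | gcd(q, i).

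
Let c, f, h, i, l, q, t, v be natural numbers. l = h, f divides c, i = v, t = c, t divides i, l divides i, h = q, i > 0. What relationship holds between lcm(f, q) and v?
lcm(f, q) ≤ v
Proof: Since t = c and t divides i, c divides i. f divides c, so f divides i. l = h and h = q, so l = q. Since l divides i, q divides i. f divides i, so lcm(f, q) divides i. Since i > 0, lcm(f, q) ≤ i. Since i = v, lcm(f, q) ≤ v.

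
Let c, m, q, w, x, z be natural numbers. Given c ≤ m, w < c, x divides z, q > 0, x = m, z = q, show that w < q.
w < c and c ≤ m, thus w < m. z = q and x divides z, therefore x divides q. Since q > 0, x ≤ q. x = m, so m ≤ q. Since w < m, w < q.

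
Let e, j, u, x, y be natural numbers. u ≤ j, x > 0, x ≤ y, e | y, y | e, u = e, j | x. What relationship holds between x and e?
x = e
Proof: Because y | e and e | y, y = e. x ≤ y, so x ≤ e. j | x and x > 0, so j ≤ x. Since u ≤ j, u ≤ x. u = e, so e ≤ x. Since x ≤ e, x = e.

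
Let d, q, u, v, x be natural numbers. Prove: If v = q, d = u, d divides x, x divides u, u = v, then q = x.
d = u and d divides x, hence u divides x. Since x divides u, x = u. Since u = v, x = v. From v = q, x = q. Then q = x.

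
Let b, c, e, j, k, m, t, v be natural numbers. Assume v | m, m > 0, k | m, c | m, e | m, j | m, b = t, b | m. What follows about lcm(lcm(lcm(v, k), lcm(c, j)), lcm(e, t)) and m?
lcm(lcm(lcm(v, k), lcm(c, j)), lcm(e, t)) ≤ m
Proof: v | m and k | m, thus lcm(v, k) | m. Because c | m and j | m, lcm(c, j) | m. Since lcm(v, k) | m, lcm(lcm(v, k), lcm(c, j)) | m. Since b = t and b | m, t | m. e | m, so lcm(e, t) | m. lcm(lcm(v, k), lcm(c, j)) | m, so lcm(lcm(lcm(v, k), lcm(c, j)), lcm(e, t)) | m. Since m > 0, lcm(lcm(lcm(v, k), lcm(c, j)), lcm(e, t)) ≤ m.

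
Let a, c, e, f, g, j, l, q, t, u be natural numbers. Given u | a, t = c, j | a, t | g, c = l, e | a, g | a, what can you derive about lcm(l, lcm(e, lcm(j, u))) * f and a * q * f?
lcm(l, lcm(e, lcm(j, u))) * f | a * q * f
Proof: t | g and g | a, hence t | a. t = c, so c | a. c = l, so l | a. Since j | a and u | a, lcm(j, u) | a. e | a, so lcm(e, lcm(j, u)) | a. l | a, so lcm(l, lcm(e, lcm(j, u))) | a. Then lcm(l, lcm(e, lcm(j, u))) | a * q. Then lcm(l, lcm(e, lcm(j, u))) * f | a * q * f.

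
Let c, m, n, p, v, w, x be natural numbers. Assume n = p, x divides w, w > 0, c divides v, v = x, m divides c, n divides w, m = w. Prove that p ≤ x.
From v = x and c divides v, c divides x. m divides c, so m divides x. Since m = w, w divides x. x divides w, so w = x. Since n divides w and w > 0, n ≤ w. Because w = x, n ≤ x. Since n = p, p ≤ x.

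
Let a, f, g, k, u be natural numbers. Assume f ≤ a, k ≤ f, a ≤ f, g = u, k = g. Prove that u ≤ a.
f ≤ a and a ≤ f, hence f = a. k = g and g = u, so k = u. Since k ≤ f, u ≤ f. Since f = a, u ≤ a.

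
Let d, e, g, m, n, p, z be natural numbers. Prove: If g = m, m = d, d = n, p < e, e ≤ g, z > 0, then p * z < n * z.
g = m and m = d, hence g = d. d = n, so g = n. Since p < e and e ≤ g, p < g. g = n, so p < n. Since z > 0, by multiplying by a positive, p * z < n * z.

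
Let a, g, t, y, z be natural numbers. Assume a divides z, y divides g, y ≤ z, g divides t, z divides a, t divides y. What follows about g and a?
g ≤ a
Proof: z divides a and a divides z, therefore z = a. g divides t and t divides y, so g divides y. y divides g, so y = g. Since y ≤ z, g ≤ z. z = a, so g ≤ a.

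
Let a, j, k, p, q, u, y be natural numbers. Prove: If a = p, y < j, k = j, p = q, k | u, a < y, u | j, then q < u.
Because a = p and p = q, a = q. From k = j and k | u, j | u. Since u | j, j = u. y < j, so y < u. a < y, so a < u. Since a = q, q < u.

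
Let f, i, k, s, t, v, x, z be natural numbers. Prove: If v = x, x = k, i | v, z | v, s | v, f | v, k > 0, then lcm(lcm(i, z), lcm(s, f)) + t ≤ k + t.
Since v = x and x = k, v = k. i | v and z | v, so lcm(i, z) | v. Because s | v and f | v, lcm(s, f) | v. lcm(i, z) | v, so lcm(lcm(i, z), lcm(s, f)) | v. Because v = k, lcm(lcm(i, z), lcm(s, f)) | k. Since k > 0, lcm(lcm(i, z), lcm(s, f)) ≤ k. Then lcm(lcm(i, z), lcm(s, f)) + t ≤ k + t.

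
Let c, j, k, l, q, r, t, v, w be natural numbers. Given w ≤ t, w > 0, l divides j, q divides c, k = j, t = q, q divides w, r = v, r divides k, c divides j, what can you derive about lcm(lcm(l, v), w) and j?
lcm(lcm(l, v), w) divides j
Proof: k = j and r divides k, therefore r divides j. Since r = v, v divides j. l divides j, so lcm(l, v) divides j. Because q divides w and w > 0, q ≤ w. From t = q and w ≤ t, w ≤ q. q ≤ w, so q = w. q divides c and c divides j, hence q divides j. Since q = w, w divides j. Since lcm(l, v) divides j, lcm(lcm(l, v), w) divides j.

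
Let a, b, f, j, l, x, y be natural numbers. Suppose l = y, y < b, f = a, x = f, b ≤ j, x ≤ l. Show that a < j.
Because x = f and f = a, x = a. Because l = y and x ≤ l, x ≤ y. Since x = a, a ≤ y. y < b and b ≤ j, so y < j. Since a ≤ y, a < j.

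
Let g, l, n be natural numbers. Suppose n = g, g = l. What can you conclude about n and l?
n = l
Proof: Because n = g and g = l, by transitivity, n = l.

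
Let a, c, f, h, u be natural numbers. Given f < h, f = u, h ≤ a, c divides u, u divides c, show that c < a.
u divides c and c divides u, hence u = c. Since f < h and h ≤ a, f < a. Since f = u, u < a. Because u = c, c < a.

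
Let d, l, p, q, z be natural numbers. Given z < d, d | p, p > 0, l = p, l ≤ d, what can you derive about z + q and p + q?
z + q < p + q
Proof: d | p and p > 0, hence d ≤ p. Because l = p and l ≤ d, p ≤ d. Since d ≤ p, d = p. z < d, so z < p. Then z + q < p + q.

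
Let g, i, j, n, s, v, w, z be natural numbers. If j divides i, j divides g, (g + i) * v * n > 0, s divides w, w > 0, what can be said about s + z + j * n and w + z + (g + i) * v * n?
s + z + j * n ≤ w + z + (g + i) * v * n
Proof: From s divides w and w > 0, s ≤ w. Then s + z ≤ w + z. j divides g and j divides i, thus j divides g + i. Then j divides (g + i) * v. Then j * n divides (g + i) * v * n. Since (g + i) * v * n > 0, j * n ≤ (g + i) * v * n. Since s + z ≤ w + z, s + z + j * n ≤ w + z + (g + i) * v * n.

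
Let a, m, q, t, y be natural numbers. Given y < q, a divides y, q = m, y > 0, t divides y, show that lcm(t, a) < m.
From t divides y and a divides y, lcm(t, a) divides y. y > 0, so lcm(t, a) ≤ y. q = m and y < q, thus y < m. From lcm(t, a) ≤ y, lcm(t, a) < m.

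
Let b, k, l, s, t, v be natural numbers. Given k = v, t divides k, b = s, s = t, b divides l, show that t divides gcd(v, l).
k = v and t divides k, so t divides v. b = s and s = t, hence b = t. b divides l, so t divides l. t divides v, so t divides gcd(v, l).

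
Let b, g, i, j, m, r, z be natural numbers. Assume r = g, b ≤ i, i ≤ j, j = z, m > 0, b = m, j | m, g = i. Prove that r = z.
r = g and g = i, thus r = i. Because j | m and m > 0, j ≤ m. b = m and b ≤ i, hence m ≤ i. j ≤ m, so j ≤ i. Since i ≤ j, i = j. r = i, so r = j. Since j = z, r = z.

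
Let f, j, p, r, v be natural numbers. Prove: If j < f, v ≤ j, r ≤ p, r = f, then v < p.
v ≤ j and j < f, so v < f. r = f and r ≤ p, so f ≤ p. Since v < f, v < p.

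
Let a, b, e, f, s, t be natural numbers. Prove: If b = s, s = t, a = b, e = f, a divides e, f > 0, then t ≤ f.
b = s and s = t, hence b = t. e = f and a divides e, so a divides f. a = b, so b divides f. Since b = t, t divides f. f > 0, so t ≤ f.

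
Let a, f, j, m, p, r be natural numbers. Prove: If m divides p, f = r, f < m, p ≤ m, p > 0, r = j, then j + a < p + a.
From m divides p and p > 0, m ≤ p. p ≤ m, so m = p. f = r and r = j, thus f = j. f < m, so j < m. m = p, so j < p. Then j + a < p + a.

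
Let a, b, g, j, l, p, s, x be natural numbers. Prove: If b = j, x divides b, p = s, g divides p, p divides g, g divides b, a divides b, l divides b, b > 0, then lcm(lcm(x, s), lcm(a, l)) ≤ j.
g divides p and p divides g, hence g = p. g divides b, so p divides b. Since p = s, s divides b. Since x divides b, lcm(x, s) divides b. a divides b and l divides b, thus lcm(a, l) divides b. Because lcm(x, s) divides b, lcm(lcm(x, s), lcm(a, l)) divides b. b > 0, so lcm(lcm(x, s), lcm(a, l)) ≤ b. b = j, so lcm(lcm(x, s), lcm(a, l)) ≤ j.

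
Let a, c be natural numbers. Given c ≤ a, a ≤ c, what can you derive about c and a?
c = a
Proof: c ≤ a and a ≤ c. By antisymmetry, c = a.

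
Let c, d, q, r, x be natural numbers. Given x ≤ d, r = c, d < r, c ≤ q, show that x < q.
Since r = c and d < r, d < c. Since x ≤ d, x < c. c ≤ q, so x < q.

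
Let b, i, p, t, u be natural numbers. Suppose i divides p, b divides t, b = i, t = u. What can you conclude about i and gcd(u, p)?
i divides gcd(u, p)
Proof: t = u and b divides t, thus b divides u. Since b = i, i divides u. Since i divides p, i divides gcd(u, p).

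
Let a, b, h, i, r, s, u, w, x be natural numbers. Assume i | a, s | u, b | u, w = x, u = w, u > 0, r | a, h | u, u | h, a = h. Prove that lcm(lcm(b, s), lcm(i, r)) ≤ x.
u = w and w = x, therefore u = x. From b | u and s | u, lcm(b, s) | u. From h | u and u | h, h = u. Since a = h, a = u. i | a and r | a, so lcm(i, r) | a. From a = u, lcm(i, r) | u. Since lcm(b, s) | u, lcm(lcm(b, s), lcm(i, r)) | u. Since u > 0, lcm(lcm(b, s), lcm(i, r)) ≤ u. u = x, so lcm(lcm(b, s), lcm(i, r)) ≤ x.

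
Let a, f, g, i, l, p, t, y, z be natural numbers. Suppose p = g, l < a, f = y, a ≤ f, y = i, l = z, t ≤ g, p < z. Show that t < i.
Since f = y and y = i, f = i. l = z and l < a, so z < a. p < z, so p < a. Since p = g, g < a. Since t ≤ g, t < a. Because a ≤ f, t < f. f = i, so t < i.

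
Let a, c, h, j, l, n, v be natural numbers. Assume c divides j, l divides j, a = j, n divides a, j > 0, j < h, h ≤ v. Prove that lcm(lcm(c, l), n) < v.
Because c divides j and l divides j, lcm(c, l) divides j. Since a = j and n divides a, n divides j. lcm(c, l) divides j, so lcm(lcm(c, l), n) divides j. j > 0, so lcm(lcm(c, l), n) ≤ j. Since j < h and h ≤ v, j < v. lcm(lcm(c, l), n) ≤ j, so lcm(lcm(c, l), n) < v.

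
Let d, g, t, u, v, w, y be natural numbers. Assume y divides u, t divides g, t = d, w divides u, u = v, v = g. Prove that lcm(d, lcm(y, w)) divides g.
Because t = d and t divides g, d divides g. Since u = v and v = g, u = g. Since y divides u and w divides u, lcm(y, w) divides u. u = g, so lcm(y, w) divides g. Since d divides g, lcm(d, lcm(y, w)) divides g.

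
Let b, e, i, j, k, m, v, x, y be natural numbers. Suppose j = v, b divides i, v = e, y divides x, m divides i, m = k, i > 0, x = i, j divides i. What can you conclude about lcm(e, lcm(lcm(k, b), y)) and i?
lcm(e, lcm(lcm(k, b), y)) ≤ i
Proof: j = v and v = e, hence j = e. j divides i, so e divides i. m = k and m divides i, therefore k divides i. Since b divides i, lcm(k, b) divides i. Since x = i and y divides x, y divides i. Since lcm(k, b) divides i, lcm(lcm(k, b), y) divides i. e divides i, so lcm(e, lcm(lcm(k, b), y)) divides i. Since i > 0, lcm(e, lcm(lcm(k, b), y)) ≤ i.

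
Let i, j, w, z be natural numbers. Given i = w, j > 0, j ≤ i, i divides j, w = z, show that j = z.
i divides j and j > 0, so i ≤ j. Because j ≤ i, j = i. i = w, so j = w. Since w = z, j = z.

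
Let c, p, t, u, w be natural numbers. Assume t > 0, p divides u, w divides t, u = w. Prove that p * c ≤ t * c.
From u = w and p divides u, p divides w. Since w divides t, p divides t. From t > 0, p ≤ t. By multiplying by a non-negative, p * c ≤ t * c.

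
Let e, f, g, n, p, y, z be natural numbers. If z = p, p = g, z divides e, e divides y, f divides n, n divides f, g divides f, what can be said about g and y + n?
g divides y + n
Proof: z = p and p = g, thus z = g. z divides e, so g divides e. Since e divides y, g divides y. Since f divides n and n divides f, f = n. g divides f, so g divides n. Since g divides y, g divides y + n.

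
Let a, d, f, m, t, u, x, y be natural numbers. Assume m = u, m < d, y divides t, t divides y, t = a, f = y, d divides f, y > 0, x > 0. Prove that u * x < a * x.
m = u and m < d, therefore u < d. y divides t and t divides y, hence y = t. t = a, so y = a. From f = y and d divides f, d divides y. y > 0, so d ≤ y. y = a, so d ≤ a. Since u < d, u < a. Since x > 0, by multiplying by a positive, u * x < a * x.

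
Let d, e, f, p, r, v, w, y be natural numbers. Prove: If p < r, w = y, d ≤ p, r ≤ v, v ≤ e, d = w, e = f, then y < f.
From d = w and w = y, d = y. From d ≤ p, y ≤ p. Since p < r and r ≤ v, p < v. From v ≤ e, p < e. e = f, so p < f. Since y ≤ p, y < f.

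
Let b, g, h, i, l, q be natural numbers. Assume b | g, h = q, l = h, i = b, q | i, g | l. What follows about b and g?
b = g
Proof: Because l = h and h = q, l = q. g | l, so g | q. i = b and q | i, so q | b. From g | q, g | b. Since b | g, b = g.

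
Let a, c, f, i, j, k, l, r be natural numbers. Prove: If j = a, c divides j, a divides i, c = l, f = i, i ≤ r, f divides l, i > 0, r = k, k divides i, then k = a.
k divides i and i > 0, thus k ≤ i. From r = k and i ≤ r, i ≤ k. Since k ≤ i, k = i. From f = i and f divides l, i divides l. c = l and c divides j, hence l divides j. i divides l, so i divides j. j = a, so i divides a. Since a divides i, i = a. From k = i, k = a.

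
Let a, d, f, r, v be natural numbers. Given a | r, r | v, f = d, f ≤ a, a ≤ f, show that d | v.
From a ≤ f and f ≤ a, a = f. a | r and r | v, thus a | v. a = f, so f | v. f = d, so d | v.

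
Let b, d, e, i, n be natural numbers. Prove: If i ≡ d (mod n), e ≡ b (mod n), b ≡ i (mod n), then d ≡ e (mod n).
Because e ≡ b (mod n) and b ≡ i (mod n), e ≡ i (mod n). i ≡ d (mod n), so e ≡ d (mod n). Then d ≡ e (mod n).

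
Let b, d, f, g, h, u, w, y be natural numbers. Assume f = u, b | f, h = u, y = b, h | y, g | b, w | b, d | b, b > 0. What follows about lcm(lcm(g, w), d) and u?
lcm(lcm(g, w), d) ≤ u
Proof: Since f = u and b | f, b | u. Because y = b and h | y, h | b. h = u, so u | b. Because b | u, b = u. g | b and w | b, thus lcm(g, w) | b. d | b, so lcm(lcm(g, w), d) | b. Since b > 0, lcm(lcm(g, w), d) ≤ b. b = u, so lcm(lcm(g, w), d) ≤ u.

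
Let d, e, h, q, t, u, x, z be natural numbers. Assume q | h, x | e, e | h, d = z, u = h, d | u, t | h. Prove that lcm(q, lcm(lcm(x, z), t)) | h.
Since x | e and e | h, x | h. u = h and d | u, hence d | h. d = z, so z | h. x | h, so lcm(x, z) | h. Since t | h, lcm(lcm(x, z), t) | h. Because q | h, lcm(q, lcm(lcm(x, z), t)) | h.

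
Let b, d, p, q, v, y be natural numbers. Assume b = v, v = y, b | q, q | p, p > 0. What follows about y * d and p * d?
y * d ≤ p * d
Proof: b = v and v = y, therefore b = y. Since b | q and q | p, b | p. Since p > 0, b ≤ p. Because b = y, y ≤ p. Then y * d ≤ p * d.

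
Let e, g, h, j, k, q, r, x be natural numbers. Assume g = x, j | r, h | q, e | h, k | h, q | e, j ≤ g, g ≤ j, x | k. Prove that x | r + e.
j ≤ g and g ≤ j, therefore j = g. g = x, so j = x. Since j | r, x | r. Since h | q and q | e, h | e. Since e | h, h = e. Since k | h, k | e. From x | k, x | e. Since x | r, x | r + e.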